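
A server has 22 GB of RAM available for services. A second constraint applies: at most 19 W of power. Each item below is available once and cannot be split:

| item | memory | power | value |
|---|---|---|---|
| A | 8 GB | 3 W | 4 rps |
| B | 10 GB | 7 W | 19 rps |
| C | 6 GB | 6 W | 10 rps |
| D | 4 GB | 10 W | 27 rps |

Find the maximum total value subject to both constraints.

Feasible sets respecting both limits:
- B+D: memory 14, power 17, value 46
- A+C+D: memory 18, power 19, value 41
- C+D: memory 10, power 16, value 37
- A+D: memory 12, power 13, value 31
Best: 46 rps.

46 rps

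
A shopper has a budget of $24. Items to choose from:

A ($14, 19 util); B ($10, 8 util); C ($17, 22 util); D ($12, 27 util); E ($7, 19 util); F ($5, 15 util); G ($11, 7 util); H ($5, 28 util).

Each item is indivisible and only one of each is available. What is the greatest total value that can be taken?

74 util

This is a 0/1 knapsack; check combinations near the capacity.
- D+E+H: cost 12+7+5=24, value 27+19+28=74
- D+F+H: cost 12+5+5=22, value 27+15+28=70
- E+F+H: cost 7+5+5=17, value 19+15+28=62
- A+F+H: cost 14+5+5=24, value 19+15+28=62
Best: 74 util.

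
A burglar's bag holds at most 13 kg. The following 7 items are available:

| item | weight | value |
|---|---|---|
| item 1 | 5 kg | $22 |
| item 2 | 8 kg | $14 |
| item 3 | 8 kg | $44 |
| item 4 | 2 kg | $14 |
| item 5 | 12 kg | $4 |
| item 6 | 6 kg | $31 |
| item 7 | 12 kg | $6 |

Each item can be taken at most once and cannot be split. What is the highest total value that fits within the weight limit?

Check high-value combinations within 13 kg:
- item 1+item 4+item 6: weight 5+2+6=13, value 22+14+31=67
- item 1+item 3: weight 5+8=13, value 22+44=66
- item 3+item 4: weight 8+2=10, value 44+14=58
- item 1+item 6: weight 5+6=11, value 22+31=53
- item 4+item 6: weight 2+6=8, value 14+31=45
Best: $67.

$67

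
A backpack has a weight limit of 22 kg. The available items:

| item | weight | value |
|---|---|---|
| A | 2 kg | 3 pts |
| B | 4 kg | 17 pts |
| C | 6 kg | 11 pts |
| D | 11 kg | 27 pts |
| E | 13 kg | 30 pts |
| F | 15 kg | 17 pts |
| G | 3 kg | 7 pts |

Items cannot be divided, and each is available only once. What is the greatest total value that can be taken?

Check high-value combinations within 22 kg:
- A+B+E+G: weight 2+4+13+3=22, value 3+17+30+7=57
- B+C+D: weight 4+6+11=21, value 17+11+27=55
- A+B+D+G: weight 2+4+11+3=20, value 3+17+27+7=54
- B+E+G: weight 4+13+3=20, value 17+30+7=54
Best: 57 pts.

57 pts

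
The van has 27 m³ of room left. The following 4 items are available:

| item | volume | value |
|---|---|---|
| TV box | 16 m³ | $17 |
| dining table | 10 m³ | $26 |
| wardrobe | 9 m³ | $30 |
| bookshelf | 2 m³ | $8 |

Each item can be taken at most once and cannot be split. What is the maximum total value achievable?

$64

Check high-value combinations within 27 m³:
- dining table+wardrobe+bookshelf: volume 10+9+2=21, value 26+30+8=64
- dining table+wardrobe: volume 10+9=19, value 26+30=56
- TV box+wardrobe+bookshelf: volume 16+9+2=27, value 17+30+8=55
- TV box+wardrobe: volume 16+9=25, value 17+30=47
Best: $64.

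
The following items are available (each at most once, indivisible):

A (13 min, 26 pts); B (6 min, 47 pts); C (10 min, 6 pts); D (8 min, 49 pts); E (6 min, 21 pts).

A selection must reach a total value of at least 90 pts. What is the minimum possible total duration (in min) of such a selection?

Subsets with value ≥ 90, sorted by total duration:
- B+D: duration 14, value 96
- B+D+E: duration 20, value 117
- B+C+D: duration 24, value 102
Minimum duration: 14 min.

14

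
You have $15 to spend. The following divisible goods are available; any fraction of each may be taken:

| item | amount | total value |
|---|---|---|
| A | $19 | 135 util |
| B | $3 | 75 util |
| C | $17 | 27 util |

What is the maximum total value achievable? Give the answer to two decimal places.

160.26

Take in order of value per unit:
- B (75/3 per unit): all 3 → value 75, running total 75.00
- A (135/19 per unit): 12 of 19 → value 12×135/19 = 85.2632, running total 160.26
Total 160.26.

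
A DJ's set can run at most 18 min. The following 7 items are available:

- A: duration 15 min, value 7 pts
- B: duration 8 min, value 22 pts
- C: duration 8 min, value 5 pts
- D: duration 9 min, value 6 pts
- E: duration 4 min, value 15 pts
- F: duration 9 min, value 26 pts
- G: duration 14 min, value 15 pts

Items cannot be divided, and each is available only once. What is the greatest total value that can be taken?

48 pts

Check high-value combinations within 18 min:
- B+F: duration 8+9=17, value 22+26=48
- E+F: duration 4+9=13, value 15+26=41
- B+E: duration 8+4=12, value 22+15=37
- D+F: duration 9+9=18, value 6+26=32
Best: 48 pts.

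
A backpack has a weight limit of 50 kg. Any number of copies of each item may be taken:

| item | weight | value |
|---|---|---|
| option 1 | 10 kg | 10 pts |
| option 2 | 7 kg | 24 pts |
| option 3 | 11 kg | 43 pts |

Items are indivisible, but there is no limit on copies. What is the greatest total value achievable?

182 pts

Best value-per-unit is option 3 at 43/11; filling with it alone gives 4×43 = 172.
Optimal mix: 4×option 2 + 2×option 3 → weight 50, value 182.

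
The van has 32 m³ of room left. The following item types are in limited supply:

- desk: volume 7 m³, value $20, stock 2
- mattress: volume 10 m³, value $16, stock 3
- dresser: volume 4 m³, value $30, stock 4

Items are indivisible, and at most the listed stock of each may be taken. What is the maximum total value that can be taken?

Best selections within volume 32 and stock limits:
- 2×desk + 4×dresser: volume 30, value 160
- 1×desk + 4×dresser: volume 23, value 140
- 1×mattress + 4×dresser: volume 26, value 136
- 2×desk + 3×dresser: volume 26, value 130
Best: $160.

$160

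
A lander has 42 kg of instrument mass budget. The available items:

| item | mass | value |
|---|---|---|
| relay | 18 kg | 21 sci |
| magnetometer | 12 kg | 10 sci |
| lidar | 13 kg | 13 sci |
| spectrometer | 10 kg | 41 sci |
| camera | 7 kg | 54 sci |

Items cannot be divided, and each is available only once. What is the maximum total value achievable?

118 sci

Check high-value combinations within 42 kg:
- magnetometer+lidar+spectrometer+camera: mass 12+13+10+7=42, value 10+13+41+54=118
- relay+spectrometer+camera: mass 18+10+7=35, value 21+41+54=116
- lidar+spectrometer+camera: mass 13+10+7=30, value 13+41+54=108
- magnetometer+spectrometer+camera: mass 12+10+7=29, value 10+41+54=105
- spectrometer+camera: mass 10+7=17, value 41+54=95
Best: 118 sci.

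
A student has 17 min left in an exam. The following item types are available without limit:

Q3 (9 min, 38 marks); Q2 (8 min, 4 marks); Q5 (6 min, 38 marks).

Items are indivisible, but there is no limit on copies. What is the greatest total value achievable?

76 marks

Best value-per-unit is Q5 at 38/6; filling with it alone gives 2×38 = 76.
Optimal mix: 1×Q3 + 1×Q5 → time 15, value 76.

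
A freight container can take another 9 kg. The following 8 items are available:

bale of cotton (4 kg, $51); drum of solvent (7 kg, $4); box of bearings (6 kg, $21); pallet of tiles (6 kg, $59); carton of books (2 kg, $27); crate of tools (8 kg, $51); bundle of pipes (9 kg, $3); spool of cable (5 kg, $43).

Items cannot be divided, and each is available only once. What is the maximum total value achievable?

$94

This is a 0/1 knapsack; check combinations near the capacity.
- bale of cotton+spool of cable: weight 4+5=9, value 51+43=94
- pallet of tiles+carton of books: weight 6+2=8, value 59+27=86
- bale of cotton+carton of books: weight 4+2=6, value 51+27=78
- carton of books+spool of cable: weight 2+5=7, value 27+43=70
Best: $94.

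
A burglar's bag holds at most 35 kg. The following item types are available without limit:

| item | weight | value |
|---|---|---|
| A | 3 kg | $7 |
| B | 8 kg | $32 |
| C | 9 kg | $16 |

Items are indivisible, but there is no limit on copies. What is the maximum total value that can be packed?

$135

Best value-per-unit is B at 32/8; filling with it alone gives 4×32 = 128.
Optimal mix: 1×A + 4×B → weight 35, value 135.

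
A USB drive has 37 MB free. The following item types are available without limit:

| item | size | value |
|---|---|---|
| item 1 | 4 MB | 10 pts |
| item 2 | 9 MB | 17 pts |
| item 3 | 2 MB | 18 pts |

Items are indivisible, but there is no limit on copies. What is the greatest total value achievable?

324 pts

Best value-per-unit is item 3 at 18/2, and filling with it alone uses size 18×2=36. No mix of the others beats 18×18 = 324.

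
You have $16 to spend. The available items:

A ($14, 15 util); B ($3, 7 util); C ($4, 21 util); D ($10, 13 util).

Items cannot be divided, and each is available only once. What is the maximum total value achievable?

34 util

Check high-value combinations within $16:
- C+D: cost 4+10=14, value 21+13=34
- B+C: cost 3+4=7, value 7+21=28
- C: cost 4, value 21
- B+D: cost 3+10=13, value 7+13=20
Best: 34 util.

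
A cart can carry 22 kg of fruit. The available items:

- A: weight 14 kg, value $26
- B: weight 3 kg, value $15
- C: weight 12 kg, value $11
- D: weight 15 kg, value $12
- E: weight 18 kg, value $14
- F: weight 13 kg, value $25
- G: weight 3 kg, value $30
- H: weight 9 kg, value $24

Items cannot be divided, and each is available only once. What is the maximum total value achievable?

Check high-value combinations within 22 kg:
- A+B+G: weight 14+3+3=20, value 26+15+30=71
- B+F+G: weight 3+13+3=19, value 15+25+30=70
- B+G+H: weight 3+3+9=15, value 15+30+24=69
Best: $71.

$71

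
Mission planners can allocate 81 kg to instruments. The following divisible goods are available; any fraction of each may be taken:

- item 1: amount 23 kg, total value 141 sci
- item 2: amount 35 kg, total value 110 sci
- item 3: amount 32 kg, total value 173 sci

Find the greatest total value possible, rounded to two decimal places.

395.71

Take in order of value per unit:
- item 1 (141/23 per unit): all 23 → value 141, running total 141.00
- item 3 (173/32 per unit): all 32 → value 173, running total 314.00
- item 2 (110/35 per unit): 26 of 35 → value 26×110/35 = 81.7143, running total 395.71
Total 395.71.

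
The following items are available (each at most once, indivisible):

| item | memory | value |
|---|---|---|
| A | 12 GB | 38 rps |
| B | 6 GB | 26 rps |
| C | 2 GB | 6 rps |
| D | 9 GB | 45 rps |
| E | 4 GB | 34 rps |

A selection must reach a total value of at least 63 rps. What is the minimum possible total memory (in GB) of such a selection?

Subsets with value ≥ 63, sorted by total memory:
- B+C+E: memory 12, value 66
- D+E: memory 13, value 79
- C+D+E: memory 15, value 85
- B+D: memory 15, value 71
Minimum memory: 12 GB.

12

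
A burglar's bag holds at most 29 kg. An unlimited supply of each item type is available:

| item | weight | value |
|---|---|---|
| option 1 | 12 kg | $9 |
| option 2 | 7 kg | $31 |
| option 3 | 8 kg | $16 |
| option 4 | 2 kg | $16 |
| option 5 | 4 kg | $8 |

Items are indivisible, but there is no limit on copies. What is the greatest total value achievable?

Best value-per-unit is option 4 at 16/2, and filling with it alone uses weight 14×2=28. No mix of the others beats 14×16 = 224.

$224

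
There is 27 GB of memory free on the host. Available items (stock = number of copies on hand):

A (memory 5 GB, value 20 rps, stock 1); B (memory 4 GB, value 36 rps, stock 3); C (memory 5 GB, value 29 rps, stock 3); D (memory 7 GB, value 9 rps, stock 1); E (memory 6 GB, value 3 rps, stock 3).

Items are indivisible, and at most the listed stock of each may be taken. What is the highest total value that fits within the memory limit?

195 rps

Best selections within memory 27 and stock limits:
- 3×B + 3×C: memory 27, value 195
- 1×A + 3×B + 2×C: memory 27, value 186
- 3×B + 2×C: memory 22, value 166
- 2×B + 3×C: memory 23, value 159
Best: 195 rps.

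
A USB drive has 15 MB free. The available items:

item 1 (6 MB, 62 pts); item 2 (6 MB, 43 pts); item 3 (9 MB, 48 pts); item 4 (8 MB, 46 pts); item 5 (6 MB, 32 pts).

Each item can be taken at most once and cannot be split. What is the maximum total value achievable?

Check high-value combinations within 15 MB:
- item 1+item 3: size 6+9=15, value 62+48=110
- item 1+item 4: size 6+8=14, value 62+46=108
- item 1+item 2: size 6+6=12, value 62+43=105
Best: 110 pts.

110 pts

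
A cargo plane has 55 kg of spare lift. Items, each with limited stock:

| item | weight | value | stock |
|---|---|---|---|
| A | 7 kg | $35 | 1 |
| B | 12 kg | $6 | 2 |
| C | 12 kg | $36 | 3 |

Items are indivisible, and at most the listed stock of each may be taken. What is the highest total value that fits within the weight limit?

$149

Top feasible selections:
- 1×A + 1×B + 3×C: weight 55, value 149
- 1×A + 3×C: weight 43, value 143
Best: $149.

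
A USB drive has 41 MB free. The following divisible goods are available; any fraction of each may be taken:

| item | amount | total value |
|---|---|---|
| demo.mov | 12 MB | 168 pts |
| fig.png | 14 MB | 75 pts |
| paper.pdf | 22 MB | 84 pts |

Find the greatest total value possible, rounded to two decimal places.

Take in order of value per unit:
- demo.mov (168/12 per unit): all 12 → value 168, running total 168.00
- fig.png (75/14 per unit): all 14 → value 75, running total 243.00
- paper.pdf (84/22 per unit): 15 of 22 → value 15×84/22 = 57.2727, running total 300.27
Total 300.27.

300.27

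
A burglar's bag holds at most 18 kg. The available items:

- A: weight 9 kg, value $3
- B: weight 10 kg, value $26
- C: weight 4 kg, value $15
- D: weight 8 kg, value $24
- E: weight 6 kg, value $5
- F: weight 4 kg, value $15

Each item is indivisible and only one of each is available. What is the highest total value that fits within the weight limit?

$56

Check high-value combinations within 18 kg:
- B+C+F: weight 10+4+4=18, value 26+15+15=56
- C+D+F: weight 4+8+4=16, value 15+24+15=54
- B+D: weight 10+8=18, value 26+24=50
Best: $56.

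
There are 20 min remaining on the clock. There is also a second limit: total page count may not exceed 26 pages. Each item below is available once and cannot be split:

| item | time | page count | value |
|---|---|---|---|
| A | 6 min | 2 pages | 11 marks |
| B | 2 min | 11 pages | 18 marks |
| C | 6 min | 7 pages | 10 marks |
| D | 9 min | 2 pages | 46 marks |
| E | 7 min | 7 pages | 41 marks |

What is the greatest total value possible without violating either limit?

Feasible sets respecting both limits:
- B+D+E: time 18, page count 20, value 105
- D+E: time 16, page count 9, value 87
- A+B+D: time 17, page count 15, value 75
- B+C+D: time 17, page count 20, value 74
Best: 105 marks.

105 marks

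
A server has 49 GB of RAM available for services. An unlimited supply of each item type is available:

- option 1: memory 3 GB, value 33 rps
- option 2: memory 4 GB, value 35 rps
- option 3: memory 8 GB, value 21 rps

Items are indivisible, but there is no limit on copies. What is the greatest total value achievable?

Best value-per-unit is option 1 at 33/3; filling with it alone gives 16×33 = 528.
Optimal mix: 15×option 1 + 1×option 2 → memory 49, value 530.

530 rps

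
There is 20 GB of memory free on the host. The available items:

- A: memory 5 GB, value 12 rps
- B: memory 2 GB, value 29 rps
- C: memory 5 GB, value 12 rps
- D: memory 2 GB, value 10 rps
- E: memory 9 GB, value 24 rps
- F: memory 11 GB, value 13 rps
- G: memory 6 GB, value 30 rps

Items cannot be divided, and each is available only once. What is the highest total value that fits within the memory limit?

93 rps

This is a 0/1 knapsack; check combinations near the capacity.
- B+D+E+G: memory 2+2+9+6=19, value 29+10+24+30=93
- A+B+C+D+G: memory 5+2+5+2+6=20, value 12+29+12+10+30=93
- B+E+G: memory 2+9+6=17, value 29+24+30=83
Best: 93 rps.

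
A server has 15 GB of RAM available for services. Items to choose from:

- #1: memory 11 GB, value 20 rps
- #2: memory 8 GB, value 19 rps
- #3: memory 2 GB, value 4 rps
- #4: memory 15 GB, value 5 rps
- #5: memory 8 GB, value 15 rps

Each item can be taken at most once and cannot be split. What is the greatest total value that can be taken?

This is a 0/1 knapsack; check combinations near the capacity.
- #1+#3: memory 11+2=13, value 20+4=24
- #2+#3: memory 8+2=10, value 19+4=23
- #1: memory 11, value 20
- #2: memory 8, value 19
Best: 24 rps.

24 rps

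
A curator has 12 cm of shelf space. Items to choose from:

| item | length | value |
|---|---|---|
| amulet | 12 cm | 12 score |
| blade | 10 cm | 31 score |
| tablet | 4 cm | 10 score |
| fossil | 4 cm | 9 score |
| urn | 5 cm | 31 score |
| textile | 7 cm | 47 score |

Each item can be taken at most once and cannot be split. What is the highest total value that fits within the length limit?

Check high-value combinations within 12 cm:
- urn+textile: length 5+7=12, value 31+47=78
- tablet+textile: length 4+7=11, value 10+47=57
- fossil+textile: length 4+7=11, value 9+47=56
- textile: length 7, value 47
Best: 78 score.

78 score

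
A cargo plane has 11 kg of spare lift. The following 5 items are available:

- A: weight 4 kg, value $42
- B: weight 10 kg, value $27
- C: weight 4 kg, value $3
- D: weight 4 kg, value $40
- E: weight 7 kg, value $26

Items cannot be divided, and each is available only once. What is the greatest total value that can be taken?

$82

Check high-value combinations within 11 kg:
- A+D: weight 4+4=8, value 42+40=82
- A+E: weight 4+7=11, value 42+26=68
- D+E: weight 4+7=11, value 40+26=66
- A+C: weight 4+4=8, value 42+3=45
- C+D: weight 4+4=8, value 3+40=43
Best: $82.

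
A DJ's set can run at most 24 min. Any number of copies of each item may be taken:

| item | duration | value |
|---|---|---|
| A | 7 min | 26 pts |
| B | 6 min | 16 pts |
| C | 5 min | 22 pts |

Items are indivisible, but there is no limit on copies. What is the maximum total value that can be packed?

Best value-per-unit is C at 22/5; filling with it alone gives 4×22 = 88.
Optimal mix: 2×A + 2×C → duration 24, value 96.

96 pts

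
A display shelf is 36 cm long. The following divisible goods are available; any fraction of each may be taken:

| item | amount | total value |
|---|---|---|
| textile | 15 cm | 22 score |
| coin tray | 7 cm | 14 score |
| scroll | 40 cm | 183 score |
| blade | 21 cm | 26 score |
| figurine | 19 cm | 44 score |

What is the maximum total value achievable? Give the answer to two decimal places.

Take in order of value per unit:
- scroll (183/40 per unit): 36 of 40 → value 36×183/40 = 164.7000, running total 164.70
Total 164.70.

164.70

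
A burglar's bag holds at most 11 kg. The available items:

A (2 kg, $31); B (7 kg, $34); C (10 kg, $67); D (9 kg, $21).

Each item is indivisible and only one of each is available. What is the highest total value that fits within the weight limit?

Check high-value combinations within 11 kg:
- C: weight 10, value 67
- A+B: weight 2+7=9, value 31+34=65
- A+D: weight 2+9=11, value 31+21=52
- B: weight 7, value 34
- A: weight 2, value 31
Best: $67.

$67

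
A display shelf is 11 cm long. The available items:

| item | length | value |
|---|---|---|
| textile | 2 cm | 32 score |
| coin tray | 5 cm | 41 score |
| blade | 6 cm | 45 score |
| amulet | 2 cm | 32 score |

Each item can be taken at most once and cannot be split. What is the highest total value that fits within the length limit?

109 score

Check high-value combinations within 11 cm:
- textile+blade+amulet: length 2+6+2=10, value 32+45+32=109
- textile+coin tray+amulet: length 2+5+2=9, value 32+41+32=105
- coin tray+blade: length 5+6=11, value 41+45=86
Best: 109 score.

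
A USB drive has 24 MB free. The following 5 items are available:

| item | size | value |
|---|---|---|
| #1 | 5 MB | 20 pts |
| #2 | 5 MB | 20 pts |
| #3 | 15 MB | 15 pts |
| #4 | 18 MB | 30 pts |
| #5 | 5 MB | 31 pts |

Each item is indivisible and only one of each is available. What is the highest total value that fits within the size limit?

Check high-value combinations within 24 MB:
- #1+#2+#5: size 5+5+5=15, value 20+20+31=71
- #4+#5: size 18+5=23, value 30+31=61
- #1+#5: size 5+5=10, value 20+31=51
- #2+#5: size 5+5=10, value 20+31=51
Best: 71 pts.

71 pts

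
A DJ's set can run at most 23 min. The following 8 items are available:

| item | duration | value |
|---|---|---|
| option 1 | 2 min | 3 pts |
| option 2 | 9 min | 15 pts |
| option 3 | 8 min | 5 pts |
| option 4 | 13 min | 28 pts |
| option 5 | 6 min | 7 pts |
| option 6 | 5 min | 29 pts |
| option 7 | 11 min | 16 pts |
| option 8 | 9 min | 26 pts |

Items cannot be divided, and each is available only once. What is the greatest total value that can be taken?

Check high-value combinations within 23 min:
- option 2+option 6+option 8: duration 9+5+9=23, value 15+29+26=70
- option 1+option 5+option 6+option 8: duration 2+6+5+9=22, value 3+7+29+26=65
- option 5+option 6+option 8: duration 6+5+9=20, value 7+29+26=62
Best: 70 pts.

70 pts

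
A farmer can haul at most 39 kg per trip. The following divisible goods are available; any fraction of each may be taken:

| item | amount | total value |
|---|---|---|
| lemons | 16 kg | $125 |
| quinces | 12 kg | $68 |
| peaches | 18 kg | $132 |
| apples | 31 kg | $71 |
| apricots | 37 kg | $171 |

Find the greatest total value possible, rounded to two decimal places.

285.33

Take in order of value per unit:
- lemons (125/16 per unit): all 16 → value 125, running total 125.00
- peaches (132/18 per unit): all 18 → value 132, running total 257.00
- quinces (68/12 per unit): 5 of 12 → value 5×68/12 = 28.3333, running total 285.33
Total 285.33.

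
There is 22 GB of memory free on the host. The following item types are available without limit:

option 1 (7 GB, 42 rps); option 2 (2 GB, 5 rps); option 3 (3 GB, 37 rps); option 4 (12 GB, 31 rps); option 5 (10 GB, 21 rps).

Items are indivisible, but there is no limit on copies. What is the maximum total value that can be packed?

Best value-per-unit is option 3 at 37/3, and filling with it alone uses memory 7×3=21. No mix of the others beats 7×37 = 259.

259 rps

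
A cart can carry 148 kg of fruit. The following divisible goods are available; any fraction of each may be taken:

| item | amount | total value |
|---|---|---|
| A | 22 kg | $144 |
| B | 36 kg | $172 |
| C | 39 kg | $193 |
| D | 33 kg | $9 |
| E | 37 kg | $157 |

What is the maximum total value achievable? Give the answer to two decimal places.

Take in order of value per unit:
- A (144/22 per unit): all 22 → value 144, running total 144.00
- C (193/39 per unit): all 39 → value 193, running total 337.00
- B (172/36 per unit): all 36 → value 172, running total 509.00
- E (157/37 per unit): all 37 → value 157, running total 666.00
- D (9/33 per unit): 14 of 33 → value 14×9/33 = 3.8182, running total 669.82
Total 669.82.

669.82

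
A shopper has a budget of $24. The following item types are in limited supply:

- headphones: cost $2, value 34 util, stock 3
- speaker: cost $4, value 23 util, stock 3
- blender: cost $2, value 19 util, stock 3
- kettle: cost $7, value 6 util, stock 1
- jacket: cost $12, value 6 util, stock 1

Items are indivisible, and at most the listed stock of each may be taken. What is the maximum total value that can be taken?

228 util

Top feasible selections:
- 3×headphones + 3×speaker + 3×blender: cost 24, value 228
- 3×headphones + 3×speaker + 2×blender: cost 22, value 209
- 3×headphones + 2×speaker + 3×blender: cost 20, value 205
Best: 228 util.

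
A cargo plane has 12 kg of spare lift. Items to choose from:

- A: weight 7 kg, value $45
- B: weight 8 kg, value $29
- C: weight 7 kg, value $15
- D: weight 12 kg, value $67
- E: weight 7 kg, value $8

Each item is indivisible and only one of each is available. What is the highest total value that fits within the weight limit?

$67

Check high-value combinations within 12 kg:
- D: weight 12, value 67
- A: weight 7, value 45
- B: weight 8, value 29
Best: $67.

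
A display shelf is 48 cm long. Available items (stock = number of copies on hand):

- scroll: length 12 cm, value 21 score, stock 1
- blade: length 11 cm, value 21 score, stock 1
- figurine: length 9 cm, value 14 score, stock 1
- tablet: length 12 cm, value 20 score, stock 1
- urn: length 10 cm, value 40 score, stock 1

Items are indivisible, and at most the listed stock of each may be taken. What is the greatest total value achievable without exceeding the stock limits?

102 score

Top feasible selections:
- 1×scroll + 1×blade + 1×tablet + 1×urn: length 45, value 102
- 1×scroll + 1×blade + 1×figurine + 1×urn: length 42, value 96
Best: 102 score.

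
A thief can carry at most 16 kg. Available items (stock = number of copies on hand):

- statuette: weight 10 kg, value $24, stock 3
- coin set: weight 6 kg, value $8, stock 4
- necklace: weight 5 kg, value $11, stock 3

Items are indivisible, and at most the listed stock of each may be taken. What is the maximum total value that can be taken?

Top feasible selections:
- 1×statuette + 1×necklace: weight 15, value 35
- 3×necklace: weight 15, value 33
Best: $35.

$35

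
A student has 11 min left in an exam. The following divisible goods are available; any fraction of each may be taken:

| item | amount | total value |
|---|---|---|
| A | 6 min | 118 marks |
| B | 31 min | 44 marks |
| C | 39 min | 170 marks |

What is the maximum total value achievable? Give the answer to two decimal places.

139.79

Take in order of value per unit:
- A (118/6 per unit): all 6 → value 118, running total 118.00
- C (170/39 per unit): 5 of 39 → value 5×170/39 = 21.7949, running total 139.79
Total 139.79.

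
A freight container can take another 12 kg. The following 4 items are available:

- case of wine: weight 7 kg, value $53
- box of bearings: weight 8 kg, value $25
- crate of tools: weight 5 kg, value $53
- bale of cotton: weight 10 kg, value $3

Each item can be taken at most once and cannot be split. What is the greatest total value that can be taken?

$106

Check high-value combinations within 12 kg:
- case of wine+crate of tools: weight 7+5=12, value 53+53=106
- crate of tools: weight 5, value 53
- case of wine: weight 7, value 53
- box of bearings: weight 8, value 25
- bale of cotton: weight 10, value 3
Best: $106.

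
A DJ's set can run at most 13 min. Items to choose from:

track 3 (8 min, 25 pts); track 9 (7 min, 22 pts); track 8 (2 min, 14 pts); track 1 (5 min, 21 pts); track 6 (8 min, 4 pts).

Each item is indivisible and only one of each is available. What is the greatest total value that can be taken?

This is a 0/1 knapsack; check combinations near the capacity.
- track 3+track 1: duration 8+5=13, value 25+21=46
- track 9+track 1: duration 7+5=12, value 22+21=43
- track 3+track 8: duration 8+2=10, value 25+14=39
Best: 46 pts.

46 pts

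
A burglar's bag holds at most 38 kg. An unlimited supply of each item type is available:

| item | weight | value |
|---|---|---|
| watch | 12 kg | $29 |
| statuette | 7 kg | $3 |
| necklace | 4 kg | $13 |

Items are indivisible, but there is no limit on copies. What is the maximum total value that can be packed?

$117

Best value-per-unit is necklace at 13/4, and filling with it alone uses weight 9×4=36. No mix of the others beats 9×13 = 117.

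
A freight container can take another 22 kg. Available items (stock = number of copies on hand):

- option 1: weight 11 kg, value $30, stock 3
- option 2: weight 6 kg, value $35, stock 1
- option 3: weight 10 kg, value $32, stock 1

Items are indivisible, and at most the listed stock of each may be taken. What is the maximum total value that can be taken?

Top feasible selections:
- 1×option 2 + 1×option 3: weight 16, value 67
- 1×option 1 + 1×option 2: weight 17, value 65
- 1×option 1 + 1×option 3: weight 21, value 62
Best: $67.

$67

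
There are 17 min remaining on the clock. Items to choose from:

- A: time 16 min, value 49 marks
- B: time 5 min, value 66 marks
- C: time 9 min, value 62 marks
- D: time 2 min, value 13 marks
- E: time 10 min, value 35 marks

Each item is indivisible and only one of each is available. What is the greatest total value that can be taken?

141 marks

Check high-value combinations within 17 min:
- B+C+D: time 5+9+2=16, value 66+62+13=141
- B+C: time 5+9=14, value 66+62=128
- B+D+E: time 5+2+10=17, value 66+13+35=114
- B+E: time 5+10=15, value 66+35=101
- B+D: time 5+2=7, value 66+13=79
Best: 141 marks.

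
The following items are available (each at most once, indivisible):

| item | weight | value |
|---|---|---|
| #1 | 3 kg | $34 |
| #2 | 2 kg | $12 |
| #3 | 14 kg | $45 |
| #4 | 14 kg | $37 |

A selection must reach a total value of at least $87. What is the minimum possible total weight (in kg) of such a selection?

Subsets with value ≥ 87, sorted by total weight:
- #1+#2+#3: weight 19, value 91
- #2+#3+#4: weight 30, value 94
- #1+#3+#4: weight 31, value 116
- #1+#2+#3+#4: weight 33, value 128
Minimum weight: 19 kg.

19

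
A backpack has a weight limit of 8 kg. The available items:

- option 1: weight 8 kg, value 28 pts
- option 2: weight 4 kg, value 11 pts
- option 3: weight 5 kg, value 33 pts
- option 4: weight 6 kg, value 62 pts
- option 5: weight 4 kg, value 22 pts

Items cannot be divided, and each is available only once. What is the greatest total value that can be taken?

62 pts

Check high-value combinations within 8 kg:
- option 4: weight 6, value 62
- option 3: weight 5, value 33
- option 2+option 5: weight 4+4=8, value 11+22=33
Best: 62 pts.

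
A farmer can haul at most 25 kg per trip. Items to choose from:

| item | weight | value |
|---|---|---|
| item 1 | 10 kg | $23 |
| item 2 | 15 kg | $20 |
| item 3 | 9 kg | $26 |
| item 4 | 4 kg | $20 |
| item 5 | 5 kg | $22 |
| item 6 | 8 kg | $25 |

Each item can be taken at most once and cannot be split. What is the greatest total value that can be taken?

$73

Check high-value combinations within 25 kg:
- item 3+item 5+item 6: weight 9+5+8=22, value 26+22+25=73
- item 3+item 4+item 6: weight 9+4+8=21, value 26+20+25=71
- item 1+item 3+item 5: weight 10+9+5=24, value 23+26+22=71
- item 1+item 5+item 6: weight 10+5+8=23, value 23+22+25=70
- item 1+item 3+item 4: weight 10+9+4=23, value 23+26+20=69
Best: $73.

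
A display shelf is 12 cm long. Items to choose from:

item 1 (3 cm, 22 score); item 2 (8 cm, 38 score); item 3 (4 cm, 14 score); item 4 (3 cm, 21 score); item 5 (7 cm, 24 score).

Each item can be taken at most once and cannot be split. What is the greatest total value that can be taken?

60 score

This is a 0/1 knapsack; check combinations near the capacity.
- item 1+item 2: length 3+8=11, value 22+38=60
- item 2+item 4: length 8+3=11, value 38+21=59
- item 1+item 3+item 4: length 3+4+3=10, value 22+14+21=57
- item 2+item 3: length 8+4=12, value 38+14=52
Best: 60 score.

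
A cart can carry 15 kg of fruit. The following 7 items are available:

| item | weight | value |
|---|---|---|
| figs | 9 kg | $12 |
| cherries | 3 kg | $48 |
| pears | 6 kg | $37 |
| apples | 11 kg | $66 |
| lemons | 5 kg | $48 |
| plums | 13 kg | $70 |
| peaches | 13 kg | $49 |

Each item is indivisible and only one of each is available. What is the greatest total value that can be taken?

Check high-value combinations within 15 kg:
- cherries+pears+lemons: weight 3+6+5=14, value 48+37+48=133
- cherries+apples: weight 3+11=14, value 48+66=114
- cherries+lemons: weight 3+5=8, value 48+48=96
- cherries+pears: weight 3+6=9, value 48+37=85
Best: $133.

$133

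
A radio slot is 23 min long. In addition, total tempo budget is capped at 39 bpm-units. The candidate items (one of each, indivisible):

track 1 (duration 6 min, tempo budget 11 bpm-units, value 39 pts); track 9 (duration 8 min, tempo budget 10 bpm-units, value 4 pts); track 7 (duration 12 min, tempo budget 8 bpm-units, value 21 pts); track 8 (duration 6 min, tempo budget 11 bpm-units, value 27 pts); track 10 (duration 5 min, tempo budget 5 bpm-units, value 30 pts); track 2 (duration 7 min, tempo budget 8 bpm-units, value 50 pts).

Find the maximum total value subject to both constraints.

Feasible sets respecting both limits:
- track 1+track 10+track 2: duration 18, tempo budget 24, value 119
- track 1+track 8+track 2: duration 19, tempo budget 30, value 116
- track 8+track 10+track 2: duration 18, tempo budget 24, value 107
- track 1+track 8+track 10: duration 17, tempo budget 27, value 96
Best: 119 pts.

119 pts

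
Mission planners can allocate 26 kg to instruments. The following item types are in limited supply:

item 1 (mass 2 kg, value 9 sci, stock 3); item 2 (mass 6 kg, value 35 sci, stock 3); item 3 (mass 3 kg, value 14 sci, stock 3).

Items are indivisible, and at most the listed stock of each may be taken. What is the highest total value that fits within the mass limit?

142 sci

Top feasible selections:
- 1×item 1 + 3×item 2 + 2×item 3: mass 26, value 142
- 2×item 1 + 3×item 2 + 1×item 3: mass 25, value 137
- 3×item 2 + 2×item 3: mass 24, value 133
- 3×item 1 + 3×item 2: mass 24, value 132
Best: 142 sci.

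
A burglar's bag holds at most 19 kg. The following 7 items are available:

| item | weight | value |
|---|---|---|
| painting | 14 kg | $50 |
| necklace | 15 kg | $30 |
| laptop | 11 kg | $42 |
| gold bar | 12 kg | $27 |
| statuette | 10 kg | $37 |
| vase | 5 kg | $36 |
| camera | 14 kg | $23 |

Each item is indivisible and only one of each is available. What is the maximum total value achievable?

Check high-value combinations within 19 kg:
- painting+vase: weight 14+5=19, value 50+36=86
- laptop+vase: weight 11+5=16, value 42+36=78
- statuette+vase: weight 10+5=15, value 37+36=73
- gold bar+vase: weight 12+5=17, value 27+36=63
Best: $86.

$86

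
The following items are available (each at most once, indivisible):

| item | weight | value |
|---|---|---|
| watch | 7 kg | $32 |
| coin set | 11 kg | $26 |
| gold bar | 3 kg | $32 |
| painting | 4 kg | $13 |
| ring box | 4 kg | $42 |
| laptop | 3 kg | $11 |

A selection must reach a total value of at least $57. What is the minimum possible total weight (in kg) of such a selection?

7

Subsets with value ≥ 57, sorted by total weight:
- gold bar+ring box: weight 7, value 74
- gold bar+ring box+laptop: weight 10, value 85
- watch+gold bar: weight 10, value 64
Minimum weight: 7 kg.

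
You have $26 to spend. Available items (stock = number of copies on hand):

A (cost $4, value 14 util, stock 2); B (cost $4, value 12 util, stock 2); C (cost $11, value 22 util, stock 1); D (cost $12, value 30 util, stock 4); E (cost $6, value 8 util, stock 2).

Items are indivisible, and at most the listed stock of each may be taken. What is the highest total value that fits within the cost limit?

70 util

Top feasible selections:
- 2×A + 1×B + 1×D: cost 24, value 70
- 1×A + 2×B + 1×D: cost 24, value 68
- 2×A + 1×D + 1×E: cost 26, value 66
Best: 70 util.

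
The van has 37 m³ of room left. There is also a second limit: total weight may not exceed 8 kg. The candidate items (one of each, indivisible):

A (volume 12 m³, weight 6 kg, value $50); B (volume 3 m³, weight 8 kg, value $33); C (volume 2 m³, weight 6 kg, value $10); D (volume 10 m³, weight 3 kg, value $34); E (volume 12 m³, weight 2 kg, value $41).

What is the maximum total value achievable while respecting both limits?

$91

Feasible sets respecting both limits:
- A+E: volume 24, weight 8, value 91
- D+E: volume 22, weight 5, value 75
- C+E: volume 14, weight 8, value 51
- A: volume 12, weight 6, value 50
Best: $91.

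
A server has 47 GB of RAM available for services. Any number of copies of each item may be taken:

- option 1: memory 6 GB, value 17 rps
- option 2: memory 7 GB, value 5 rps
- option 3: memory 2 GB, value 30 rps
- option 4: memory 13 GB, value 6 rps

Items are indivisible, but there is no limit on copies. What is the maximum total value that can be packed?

Best value-per-unit is option 3 at 30/2, and filling with it alone uses memory 23×2=46. No mix of the others beats 23×30 = 690.

690 rps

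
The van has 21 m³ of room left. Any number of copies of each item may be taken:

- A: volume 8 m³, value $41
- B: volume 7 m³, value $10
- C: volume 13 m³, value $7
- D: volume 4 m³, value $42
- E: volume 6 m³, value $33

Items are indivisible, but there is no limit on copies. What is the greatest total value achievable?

$210

Best value-per-unit is D at 42/4, and filling with it alone uses volume 5×4=20. No mix of the others beats 5×42 = 210.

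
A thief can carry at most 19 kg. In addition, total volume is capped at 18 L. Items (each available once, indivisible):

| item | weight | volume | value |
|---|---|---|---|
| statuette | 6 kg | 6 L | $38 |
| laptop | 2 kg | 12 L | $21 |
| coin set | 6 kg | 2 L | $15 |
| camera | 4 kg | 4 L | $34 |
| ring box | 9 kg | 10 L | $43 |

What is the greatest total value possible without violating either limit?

Feasible sets respecting both limits:
- coin set+camera+ring box: weight 19, volume 16, value 92
- statuette+coin set+camera: weight 16, volume 12, value 87
- statuette+ring box: weight 15, volume 16, value 81
- camera+ring box: weight 13, volume 14, value 77
Best: $92.

$92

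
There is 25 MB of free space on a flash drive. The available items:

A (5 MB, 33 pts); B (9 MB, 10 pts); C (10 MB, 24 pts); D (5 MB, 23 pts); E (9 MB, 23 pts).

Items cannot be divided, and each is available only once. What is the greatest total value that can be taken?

Check high-value combinations within 25 MB:
- A+C+D: size 5+10+5=20, value 33+24+23=80
- A+C+E: size 5+10+9=24, value 33+24+23=80
- A+D+E: size 5+5+9=19, value 33+23+23=79
- C+D+E: size 10+5+9=24, value 24+23+23=70
Best: 80 pts.

80 pts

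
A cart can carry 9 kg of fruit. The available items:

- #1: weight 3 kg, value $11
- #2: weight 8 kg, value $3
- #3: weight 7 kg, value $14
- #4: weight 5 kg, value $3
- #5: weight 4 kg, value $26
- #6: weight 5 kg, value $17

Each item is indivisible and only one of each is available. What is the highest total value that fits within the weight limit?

This is a 0/1 knapsack; check combinations near the capacity.
- #5+#6: weight 4+5=9, value 26+17=43
- #1+#5: weight 3+4=7, value 11+26=37
- #4+#5: weight 5+4=9, value 3+26=29
Best: $43.

$43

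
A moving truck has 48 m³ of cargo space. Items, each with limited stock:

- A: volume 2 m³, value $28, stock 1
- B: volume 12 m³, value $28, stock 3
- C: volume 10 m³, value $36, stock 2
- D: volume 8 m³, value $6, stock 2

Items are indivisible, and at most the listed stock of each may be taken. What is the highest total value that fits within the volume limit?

$156

Top feasible selections:
- 1×A + 2×B + 2×C: volume 46, value 156
- 1×A + 3×B + 1×C: volume 48, value 148
Best: $156.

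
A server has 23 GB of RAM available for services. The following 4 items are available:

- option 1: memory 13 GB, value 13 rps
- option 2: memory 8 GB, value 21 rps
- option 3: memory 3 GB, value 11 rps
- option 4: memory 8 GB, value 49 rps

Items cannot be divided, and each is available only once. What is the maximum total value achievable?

Check high-value combinations within 23 GB:
- option 2+option 3+option 4: memory 8+3+8=19, value 21+11+49=81
- option 2+option 4: memory 8+8=16, value 21+49=70
- option 1+option 4: memory 13+8=21, value 13+49=62
Best: 81 rps.

81 rps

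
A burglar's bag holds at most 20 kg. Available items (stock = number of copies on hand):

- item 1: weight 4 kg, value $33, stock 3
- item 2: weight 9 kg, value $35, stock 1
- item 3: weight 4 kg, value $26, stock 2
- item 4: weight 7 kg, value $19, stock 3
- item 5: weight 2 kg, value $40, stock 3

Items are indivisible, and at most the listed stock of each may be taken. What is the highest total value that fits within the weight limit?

$219

Top feasible selections:
- 3×item 1 + 3×item 5: weight 18, value 219
- 2×item 1 + 1×item 3 + 3×item 5: weight 18, value 212
- 1×item 1 + 2×item 3 + 3×item 5: weight 18, value 205
- 3×item 1 + 1×item 3 + 2×item 5: weight 20, value 205
Best: $219.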